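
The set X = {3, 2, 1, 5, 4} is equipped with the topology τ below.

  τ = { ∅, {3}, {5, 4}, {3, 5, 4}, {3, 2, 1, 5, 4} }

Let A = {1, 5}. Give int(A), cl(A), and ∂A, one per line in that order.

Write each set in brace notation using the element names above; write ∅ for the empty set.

int(A) = ∅
cl(A)  = {2, 1, 5, 4}
∂A     = {2, 1, 5, 4}

open subsets of A: ∅; so int(A) = ∅
closure: X∖int(X∖A) = X∖{3} = {2, 1, 5, 4}
∂A = {2, 1, 5, 4} minus ∅ = {2, 1, 5, 4}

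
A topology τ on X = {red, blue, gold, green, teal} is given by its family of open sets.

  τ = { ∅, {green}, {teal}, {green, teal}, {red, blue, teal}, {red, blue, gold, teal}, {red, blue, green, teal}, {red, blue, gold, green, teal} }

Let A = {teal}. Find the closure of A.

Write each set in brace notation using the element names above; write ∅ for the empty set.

{red, blue, gold, teal}

X∖A={red, blue, gold, green}, int(X∖A)={green}, hence cl(A)={red, blue, gold, teal}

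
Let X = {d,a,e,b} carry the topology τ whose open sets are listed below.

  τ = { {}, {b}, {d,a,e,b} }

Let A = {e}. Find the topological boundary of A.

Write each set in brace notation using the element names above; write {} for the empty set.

opens ⊆ A: {}; union → int = {}
complement {d,a,b}; its interior {b}; cl(A) = X∖{b} = {d,a,e}
boundary = {d,a,e} ∖ {} = {d,a,e}

{d,a,e}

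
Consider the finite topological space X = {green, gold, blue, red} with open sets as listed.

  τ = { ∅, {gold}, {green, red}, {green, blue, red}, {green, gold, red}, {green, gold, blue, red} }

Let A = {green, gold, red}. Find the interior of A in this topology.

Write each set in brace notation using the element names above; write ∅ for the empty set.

open subsets of A: ∅, {gold}, {green, red}, {green, gold, red}; so int(A) = {green, gold, red}

{green, gold, red}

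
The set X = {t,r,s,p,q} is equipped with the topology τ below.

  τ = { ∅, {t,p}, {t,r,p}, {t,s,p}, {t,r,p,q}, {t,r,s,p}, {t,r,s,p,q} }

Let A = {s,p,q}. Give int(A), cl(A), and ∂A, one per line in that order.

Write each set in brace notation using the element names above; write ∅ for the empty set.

int(A) = ∅
cl(A)  = {t,r,s,p,q}
∂A     = {t,r,s,p,q}

open subsets of A: ∅; so int(A) = ∅
closure: X∖int(X∖A) = X∖∅ = {t,r,s,p,q}
∂A = {t,r,s,p,q} minus ∅ = {t,r,s,p,q}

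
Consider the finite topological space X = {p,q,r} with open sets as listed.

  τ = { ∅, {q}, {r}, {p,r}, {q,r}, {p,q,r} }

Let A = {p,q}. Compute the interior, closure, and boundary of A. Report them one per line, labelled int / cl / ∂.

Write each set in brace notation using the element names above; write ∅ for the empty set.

int(A) = {q}
cl(A)  = {p,q}
∂A     = {p}

opens ⊆ A: ∅, {q}; union → int = {q}
complement {r}; its interior {r}; cl(A) = X∖{r} = {p,q}
boundary = {p,q} ∖ {q} = {p}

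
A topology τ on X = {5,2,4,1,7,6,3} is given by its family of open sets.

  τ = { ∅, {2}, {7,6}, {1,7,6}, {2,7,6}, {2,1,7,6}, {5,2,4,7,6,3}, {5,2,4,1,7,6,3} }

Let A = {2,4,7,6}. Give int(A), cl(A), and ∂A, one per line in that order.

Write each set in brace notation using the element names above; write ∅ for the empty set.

int(A) = {2,7,6}
cl(A)  = {5,2,4,1,7,6,3}
∂A     = {5,4,1,3}

U open, U⊆A: ∅, {2}, {7,6}, {2,7,6}. int(A) = ⋃ = {2,7,6}
X∖A={5,1,3}, int(X∖A)=∅, hence cl(A)={5,2,4,1,7,6,3}
∂A: remove int from cl → {5,4,1,3}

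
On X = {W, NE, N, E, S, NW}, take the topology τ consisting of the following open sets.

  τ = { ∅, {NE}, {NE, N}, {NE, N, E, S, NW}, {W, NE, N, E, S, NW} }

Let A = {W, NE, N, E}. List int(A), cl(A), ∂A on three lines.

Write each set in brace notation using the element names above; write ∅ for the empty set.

U open, U⊆A: ∅, {NE}, {NE, N}. int(A) = ⋃ = {NE, N}
X∖A={S, NW}, int(X∖A)=∅, hence cl(A)={W, NE, N, E, S, NW}
∂A: remove int from cl → {W, E, S, NW}

int(A) = {NE, N}
cl(A)  = {W, NE, N, E, S, NW}
∂A     = {W, E, S, NW}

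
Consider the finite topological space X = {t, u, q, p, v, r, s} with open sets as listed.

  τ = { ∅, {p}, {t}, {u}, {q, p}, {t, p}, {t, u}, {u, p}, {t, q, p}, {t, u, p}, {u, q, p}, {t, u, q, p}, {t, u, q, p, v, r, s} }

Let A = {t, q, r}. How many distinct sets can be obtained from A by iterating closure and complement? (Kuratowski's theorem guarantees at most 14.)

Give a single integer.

8

cl via duality: int({u, p, v, s}) = {u, p}, so X∖{u, p} = {t, q, v, r, s}
Write k for closure, c for complement:
  1. A     = {t, q, r}
  2. kA    = {t, q, v, r, s}
  3. cA    = {u, p, v, s}
  4. ckA   = {u, p}
  5. kcA   = {u, q, p, v, r, s}
  6. ckcA  = {t}
  7. kckcA = {t, v, r, s}
  8. ckckcA = {u, q, p}
applying k or c yields no new set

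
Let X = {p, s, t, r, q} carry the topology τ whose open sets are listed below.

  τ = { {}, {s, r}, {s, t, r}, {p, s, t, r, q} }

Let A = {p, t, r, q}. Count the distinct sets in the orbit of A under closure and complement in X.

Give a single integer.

X∖A={s}, int(X∖A)={}, hence cl(A)={p, s, t, r, q}
Orbit (k=closure, c=complement):
  1. A     = {p, t, r, q}
  2. kA    = {p, s, t, r, q}
  3. cA    = {s}
  4. ckA   = {}
(closed under both — stop)

4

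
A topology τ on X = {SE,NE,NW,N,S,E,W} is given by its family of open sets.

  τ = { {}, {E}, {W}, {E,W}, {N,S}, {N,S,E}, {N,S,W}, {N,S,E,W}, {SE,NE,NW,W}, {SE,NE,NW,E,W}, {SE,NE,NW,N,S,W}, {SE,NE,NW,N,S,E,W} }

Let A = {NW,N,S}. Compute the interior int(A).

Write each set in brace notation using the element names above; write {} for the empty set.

{N,S}

interior: largest open inside A is {N,S} (from {}, {N,S})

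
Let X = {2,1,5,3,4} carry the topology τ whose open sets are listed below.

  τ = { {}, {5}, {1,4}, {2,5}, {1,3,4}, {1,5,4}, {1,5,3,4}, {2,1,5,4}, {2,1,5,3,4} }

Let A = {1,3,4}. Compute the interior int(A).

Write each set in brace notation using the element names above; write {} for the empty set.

{1,3,4}

U open, U⊆A: {}, {1,4}, {1,3,4}. int(A) = ⋃ = {1,3,4}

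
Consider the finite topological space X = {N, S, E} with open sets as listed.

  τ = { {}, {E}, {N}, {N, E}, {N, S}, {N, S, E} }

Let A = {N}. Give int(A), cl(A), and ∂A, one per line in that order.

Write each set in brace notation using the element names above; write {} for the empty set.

int(A) = {N}
cl(A)  = {N, S}
∂A     = {S}

interior: largest open inside A is {N} (from {}, {N})
cl via duality: int({S, E}) = {E}, so X∖{E} = {N, S}
cl∖int = {S}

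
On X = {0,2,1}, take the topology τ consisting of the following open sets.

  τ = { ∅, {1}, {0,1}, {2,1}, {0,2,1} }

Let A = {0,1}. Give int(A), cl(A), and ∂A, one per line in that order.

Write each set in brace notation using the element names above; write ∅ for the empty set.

int(A) = {0,1}
cl(A)  = {0,2,1}
∂A     = {2}

interior: largest open inside A is {0,1} (from ∅, {1}, {0,1})
cl via duality: int({2}) = ∅, so X∖∅ = {0,2,1}
cl∖int = {2}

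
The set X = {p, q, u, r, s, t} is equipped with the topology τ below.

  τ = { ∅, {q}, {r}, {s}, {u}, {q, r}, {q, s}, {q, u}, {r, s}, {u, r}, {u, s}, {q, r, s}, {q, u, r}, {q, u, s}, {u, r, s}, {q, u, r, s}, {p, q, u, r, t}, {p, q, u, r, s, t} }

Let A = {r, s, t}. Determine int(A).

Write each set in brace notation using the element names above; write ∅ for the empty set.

{r, s}

interior: largest open inside A is {r, s} (from ∅, {r}, {s}, {r, s})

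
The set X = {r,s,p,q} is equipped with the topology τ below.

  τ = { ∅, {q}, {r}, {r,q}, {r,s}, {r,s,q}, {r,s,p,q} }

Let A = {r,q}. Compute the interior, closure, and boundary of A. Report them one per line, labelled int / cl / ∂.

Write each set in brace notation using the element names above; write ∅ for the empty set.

int(A) = {r,q}
cl(A)  = {r,s,p,q}
∂A     = {s,p}

open subsets of A: ∅, {q}, {r}, {r,q}; so int(A) = {r,q}
closure: X∖int(X∖A) = X∖∅ = {r,s,p,q}
∂A = {r,s,p,q} minus {r,q} = {s,p}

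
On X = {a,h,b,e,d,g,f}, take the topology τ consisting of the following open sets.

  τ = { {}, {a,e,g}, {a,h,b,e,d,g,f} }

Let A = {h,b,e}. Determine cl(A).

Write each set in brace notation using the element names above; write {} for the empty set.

complement {a,d,g,f}; its interior {}; cl(A) = X∖{} = {a,h,b,e,d,g,f}

{a,h,b,e,d,g,f}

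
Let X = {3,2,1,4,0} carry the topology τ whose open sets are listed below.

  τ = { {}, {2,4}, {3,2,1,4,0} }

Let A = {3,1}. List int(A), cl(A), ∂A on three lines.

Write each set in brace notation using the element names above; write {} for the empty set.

opens ⊆ A: {}; union → int = {}
complement {2,4,0}; its interior {2,4}; cl(A) = X∖{2,4} = {3,1,0}
boundary = {3,1,0} ∖ {} = {3,1,0}

int(A) = {}
cl(A)  = {3,1,0}
∂A     = {3,1,0}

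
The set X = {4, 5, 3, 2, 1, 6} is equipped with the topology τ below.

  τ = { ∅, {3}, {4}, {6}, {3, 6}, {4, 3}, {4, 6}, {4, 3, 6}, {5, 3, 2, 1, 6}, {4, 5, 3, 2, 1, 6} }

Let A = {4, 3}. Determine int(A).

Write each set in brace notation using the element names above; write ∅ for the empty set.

open subsets of A: ∅, {4}, {3}, {4, 3}; so int(A) = {4, 3}

{4, 3}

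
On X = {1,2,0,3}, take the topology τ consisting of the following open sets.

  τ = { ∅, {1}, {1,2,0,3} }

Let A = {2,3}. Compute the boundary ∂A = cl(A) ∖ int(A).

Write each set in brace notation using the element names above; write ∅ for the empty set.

{2,0,3}

interior: largest open inside A is ∅ (from ∅)
cl via duality: int({1,0}) = {1}, so X∖{1} = {2,0,3}
cl∖int = {2,0,3}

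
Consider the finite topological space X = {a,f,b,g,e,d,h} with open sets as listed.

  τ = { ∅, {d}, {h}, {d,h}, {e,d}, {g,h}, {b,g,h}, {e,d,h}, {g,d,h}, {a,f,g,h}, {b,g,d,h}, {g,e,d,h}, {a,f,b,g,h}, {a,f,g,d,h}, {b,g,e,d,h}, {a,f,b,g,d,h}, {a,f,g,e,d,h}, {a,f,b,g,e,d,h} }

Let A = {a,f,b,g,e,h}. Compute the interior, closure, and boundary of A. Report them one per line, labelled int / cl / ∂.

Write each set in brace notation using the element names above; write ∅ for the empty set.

int(A) = {a,f,b,g,h}
cl(A)  = {a,f,b,g,e,h}
∂A     = {e}

open subsets of A: ∅, {h}, {g,h}, {b,g,h}, {a,f,g,h}, {a,f,b,g,h}; so int(A) = {a,f,b,g,h}
closure: X∖int(X∖A) = X∖{d} = {a,f,b,g,e,h}
∂A = {a,f,b,g,e,h} minus {a,f,b,g,h} = {e}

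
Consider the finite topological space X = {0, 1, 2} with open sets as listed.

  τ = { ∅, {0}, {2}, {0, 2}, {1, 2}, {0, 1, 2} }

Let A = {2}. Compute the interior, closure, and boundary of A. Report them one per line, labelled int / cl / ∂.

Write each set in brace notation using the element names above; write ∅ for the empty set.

int(A) = {2}
cl(A)  = {1, 2}
∂A     = {1}

interior: largest open inside A is {2} (from ∅, {2})
cl via duality: int({0, 1}) = {0}, so X∖{0} = {1, 2}
cl∖int = {1}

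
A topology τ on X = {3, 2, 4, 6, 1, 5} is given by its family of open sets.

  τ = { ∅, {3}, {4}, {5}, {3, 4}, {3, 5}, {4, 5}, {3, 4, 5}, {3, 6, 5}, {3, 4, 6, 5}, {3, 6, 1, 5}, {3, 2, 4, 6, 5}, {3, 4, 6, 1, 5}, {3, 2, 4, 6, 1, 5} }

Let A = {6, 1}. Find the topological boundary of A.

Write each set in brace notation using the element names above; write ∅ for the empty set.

{2, 6, 1}

open subsets of A: ∅; so int(A) = ∅
closure: X∖int(X∖A) = X∖{3, 4, 5} = {2, 6, 1}
∂A = {2, 6, 1} minus ∅ = {2, 6, 1}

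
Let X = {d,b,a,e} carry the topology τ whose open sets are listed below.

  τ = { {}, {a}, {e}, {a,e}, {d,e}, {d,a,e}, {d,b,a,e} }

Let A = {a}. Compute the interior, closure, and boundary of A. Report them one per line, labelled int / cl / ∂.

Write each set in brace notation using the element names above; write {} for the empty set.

open subsets of A: {}, {a}; so int(A) = {a}
closure: X∖int(X∖A) = X∖{d,e} = {b,a}
∂A = {b,a} minus {a} = {b}

int(A) = {a}
cl(A)  = {b,a}
∂A     = {b}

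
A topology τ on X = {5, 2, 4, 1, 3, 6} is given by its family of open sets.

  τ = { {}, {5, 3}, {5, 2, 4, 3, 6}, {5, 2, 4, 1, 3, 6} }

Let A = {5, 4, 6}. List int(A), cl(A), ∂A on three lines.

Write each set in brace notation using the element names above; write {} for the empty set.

U open, U⊆A: {}. int(A) = ⋃ = {}
X∖A={2, 1, 3}, int(X∖A)={}, hence cl(A)={5, 2, 4, 1, 3, 6}
∂A: remove int from cl → {5, 2, 4, 1, 3, 6}

int(A) = {}
cl(A)  = {5, 2, 4, 1, 3, 6}
∂A     = {5, 2, 4, 1, 3, 6}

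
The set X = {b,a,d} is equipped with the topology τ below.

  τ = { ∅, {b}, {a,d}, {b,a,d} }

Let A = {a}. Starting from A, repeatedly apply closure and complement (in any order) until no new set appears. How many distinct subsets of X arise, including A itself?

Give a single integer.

6

cl via duality: int({b,d}) = {b}, so X∖{b} = {a,d}
Write k for closure, c for complement:
  1. A     = {a}
  2. kA    = {a,d}
  3. cA    = {b,d}
  4. ckA   = {b}
  5. kcA   = {b,a,d}
  6. ckcA  = ∅
applying k or c yields no new set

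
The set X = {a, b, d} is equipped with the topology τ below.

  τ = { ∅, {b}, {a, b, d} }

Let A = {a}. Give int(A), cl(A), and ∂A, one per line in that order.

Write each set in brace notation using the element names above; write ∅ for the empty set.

int(A) = ∅
cl(A)  = {a, d}
∂A     = {a, d}

open subsets of A: ∅; so int(A) = ∅
closure: X∖int(X∖A) = X∖{b} = {a, d}
∂A = {a, d} minus ∅ = {a, d}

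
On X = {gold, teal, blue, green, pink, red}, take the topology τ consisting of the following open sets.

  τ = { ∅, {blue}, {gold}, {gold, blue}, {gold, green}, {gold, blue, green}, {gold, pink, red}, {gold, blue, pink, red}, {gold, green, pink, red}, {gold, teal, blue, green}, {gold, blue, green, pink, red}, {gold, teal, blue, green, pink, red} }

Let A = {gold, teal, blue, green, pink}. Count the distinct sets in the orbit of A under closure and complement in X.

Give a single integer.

6

complement {red}; its interior ∅; cl(A) = X∖∅ = {gold, teal, blue, green, pink, red}
With k = closure, c = complement:
  1. A     = {gold, teal, blue, green, pink}
  2. kA    = {gold, teal, blue, green, pink, red}
  3. cA    = {red}
  4. ckA   = ∅
  5. kcA   = {pink, red}
  6. ckcA  = {gold, teal, blue, green}
k, c of each give nothing new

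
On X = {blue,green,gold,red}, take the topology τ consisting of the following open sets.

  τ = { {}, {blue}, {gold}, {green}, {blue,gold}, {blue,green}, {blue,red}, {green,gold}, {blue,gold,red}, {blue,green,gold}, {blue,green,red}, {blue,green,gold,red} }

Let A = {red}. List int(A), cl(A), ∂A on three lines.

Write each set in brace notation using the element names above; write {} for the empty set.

open subsets of A: {}; so int(A) = {}
closure: X∖int(X∖A) = X∖{blue,green,gold} = {red}
∂A = {red} minus {} = {red}

int(A) = {}
cl(A)  = {red}
∂A     = {red}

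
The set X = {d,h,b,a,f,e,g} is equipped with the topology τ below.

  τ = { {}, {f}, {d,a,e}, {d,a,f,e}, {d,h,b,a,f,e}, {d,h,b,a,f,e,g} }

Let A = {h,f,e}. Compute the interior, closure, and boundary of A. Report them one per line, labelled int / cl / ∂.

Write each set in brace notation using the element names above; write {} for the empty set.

open subsets of A: {}, {f}; so int(A) = {f}
closure: X∖int(X∖A) = X∖{} = {d,h,b,a,f,e,g}
∂A = {d,h,b,a,f,e,g} minus {f} = {d,h,b,a,e,g}

int(A) = {f}
cl(A)  = {d,h,b,a,f,e,g}
∂A     = {d,h,b,a,e,g}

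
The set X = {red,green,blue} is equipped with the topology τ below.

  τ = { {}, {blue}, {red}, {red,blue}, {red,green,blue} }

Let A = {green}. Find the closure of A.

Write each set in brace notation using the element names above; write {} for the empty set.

{green}

cl via duality: int({red,blue}) = {red,blue}, so X∖{red,blue} = {green}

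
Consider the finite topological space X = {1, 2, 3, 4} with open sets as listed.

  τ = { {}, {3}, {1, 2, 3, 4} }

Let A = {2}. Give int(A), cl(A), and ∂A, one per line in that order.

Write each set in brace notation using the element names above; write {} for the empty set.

int(A) = {}
cl(A)  = {1, 2, 4}
∂A     = {1, 2, 4}

opens ⊆ A: {}; union → int = {}
complement {1, 3, 4}; its interior {3}; cl(A) = X∖{3} = {1, 2, 4}
boundary = {1, 2, 4} ∖ {} = {1, 2, 4}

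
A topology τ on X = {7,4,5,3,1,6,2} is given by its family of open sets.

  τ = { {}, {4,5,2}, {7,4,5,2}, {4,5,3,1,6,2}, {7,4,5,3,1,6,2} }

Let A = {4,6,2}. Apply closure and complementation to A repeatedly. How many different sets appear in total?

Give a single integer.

X∖A={7,5,3,1}, int(X∖A)={}, hence cl(A)={7,4,5,3,1,6,2}
Orbit (k=closure, c=complement):
  1. A     = {4,6,2}
  2. kA    = {7,4,5,3,1,6,2}
  3. cA    = {7,5,3,1}
  4. ckA   = {}
(closed under both — stop)

4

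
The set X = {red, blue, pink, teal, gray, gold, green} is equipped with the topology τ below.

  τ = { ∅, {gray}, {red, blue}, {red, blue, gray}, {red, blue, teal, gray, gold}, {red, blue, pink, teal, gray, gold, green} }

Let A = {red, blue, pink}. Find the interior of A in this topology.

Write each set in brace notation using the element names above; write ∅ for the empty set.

interior: largest open inside A is {red, blue} (from ∅, {red, blue})

{red, blue}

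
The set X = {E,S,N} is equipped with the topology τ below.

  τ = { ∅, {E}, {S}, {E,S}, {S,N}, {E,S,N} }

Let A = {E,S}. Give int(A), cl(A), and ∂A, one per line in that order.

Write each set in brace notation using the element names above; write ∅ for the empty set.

int(A) = {E,S}
cl(A)  = {E,S,N}
∂A     = {N}

U open, U⊆A: ∅, {E}, {S}, {E,S}. int(A) = ⋃ = {E,S}
X∖A={N}, int(X∖A)=∅, hence cl(A)={E,S,N}
∂A: remove int from cl → {N}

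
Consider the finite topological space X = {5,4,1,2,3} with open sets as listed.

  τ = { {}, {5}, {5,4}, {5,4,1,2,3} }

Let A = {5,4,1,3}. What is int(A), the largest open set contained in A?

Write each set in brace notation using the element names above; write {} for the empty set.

interior: largest open inside A is {5,4} (from {}, {5}, {5,4})

{5,4}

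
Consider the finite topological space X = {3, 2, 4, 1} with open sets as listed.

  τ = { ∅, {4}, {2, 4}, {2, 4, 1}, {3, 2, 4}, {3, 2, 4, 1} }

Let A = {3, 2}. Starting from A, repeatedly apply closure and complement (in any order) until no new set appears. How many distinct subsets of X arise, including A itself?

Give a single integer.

6

X∖A={4, 1}, int(X∖A)={4}, hence cl(A)={3, 2, 1}
Orbit (k=closure, c=complement):
  1. A     = {3, 2}
  2. kA    = {3, 2, 1}
  3. cA    = {4, 1}
  4. ckA   = {4}
  5. kcA   = {3, 2, 4, 1}
  6. ckcA  = ∅
(closed under both — stop)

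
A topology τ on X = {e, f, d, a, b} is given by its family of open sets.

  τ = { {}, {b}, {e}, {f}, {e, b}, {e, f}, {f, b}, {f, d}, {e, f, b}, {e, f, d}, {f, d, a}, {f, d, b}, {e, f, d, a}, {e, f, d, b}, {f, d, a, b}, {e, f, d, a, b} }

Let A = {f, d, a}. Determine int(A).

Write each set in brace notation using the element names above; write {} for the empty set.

open subsets of A: {}, {f}, {f, d}, {f, d, a}; so int(A) = {f, d, a}

{f, d, a}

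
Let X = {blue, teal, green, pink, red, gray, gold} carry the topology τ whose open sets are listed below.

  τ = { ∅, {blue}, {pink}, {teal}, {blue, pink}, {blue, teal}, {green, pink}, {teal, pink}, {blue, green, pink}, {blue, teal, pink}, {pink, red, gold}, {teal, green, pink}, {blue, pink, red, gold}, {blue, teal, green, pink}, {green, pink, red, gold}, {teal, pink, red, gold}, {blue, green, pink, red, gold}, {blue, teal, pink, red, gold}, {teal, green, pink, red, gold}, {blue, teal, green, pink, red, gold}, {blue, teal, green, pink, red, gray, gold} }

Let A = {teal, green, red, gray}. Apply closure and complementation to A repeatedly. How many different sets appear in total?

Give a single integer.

8

X∖A={blue, pink, gold}, int(X∖A)={blue, pink}, hence cl(A)={teal, green, red, gray, gold}
Orbit (k=closure, c=complement):
  1. A     = {teal, green, red, gray}
  2. kA    = {teal, green, red, gray, gold}
  3. cA    = {blue, pink, gold}
  4. ckA   = {blue, pink}
  5. kcA   = {blue, green, pink, red, gray, gold}
  6. ckcA  = {teal}
  7. kckcA = {teal, gray}
  8. ckckcA = {blue, green, pink, red, gold}
(closed under both — stop)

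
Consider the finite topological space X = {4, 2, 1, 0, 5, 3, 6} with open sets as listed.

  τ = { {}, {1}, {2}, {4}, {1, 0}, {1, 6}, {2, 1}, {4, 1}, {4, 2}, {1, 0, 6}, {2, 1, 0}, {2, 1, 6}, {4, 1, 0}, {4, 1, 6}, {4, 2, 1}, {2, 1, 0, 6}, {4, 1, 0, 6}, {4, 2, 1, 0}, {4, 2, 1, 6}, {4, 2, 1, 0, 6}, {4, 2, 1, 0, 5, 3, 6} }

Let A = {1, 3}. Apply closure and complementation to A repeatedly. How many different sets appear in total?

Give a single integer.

closure: X∖int(X∖A) = X∖{4, 2} = {1, 0, 5, 3, 6}
Let k=closure and c=complement:
  1. A     = {1, 3}
  2. kA    = {1, 0, 5, 3, 6}
  3. cA    = {4, 2, 0, 5, 6}
  4. ckA   = {4, 2}
  5. kcA   = {4, 2, 0, 5, 3, 6}
  6. kckA  = {4, 2, 5, 3}
  7. ckcA  = {1}
  8. ckckA = {1, 0, 6}
— saturated at 8

8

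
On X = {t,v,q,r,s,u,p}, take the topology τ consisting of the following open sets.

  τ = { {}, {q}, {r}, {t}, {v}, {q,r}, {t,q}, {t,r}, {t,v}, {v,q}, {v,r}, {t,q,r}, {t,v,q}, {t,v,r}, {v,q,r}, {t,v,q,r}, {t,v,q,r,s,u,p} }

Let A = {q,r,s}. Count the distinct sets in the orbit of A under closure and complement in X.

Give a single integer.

6

X∖A={t,v,u,p}, int(X∖A)={t,v}, hence cl(A)={q,r,s,u,p}
Orbit (k=closure, c=complement):
  1. A     = {q,r,s}
  2. kA    = {q,r,s,u,p}
  3. cA    = {t,v,u,p}
  4. ckA   = {t,v}
  5. kcA   = {t,v,s,u,p}
  6. ckcA  = {q,r}
(closed under both — stop)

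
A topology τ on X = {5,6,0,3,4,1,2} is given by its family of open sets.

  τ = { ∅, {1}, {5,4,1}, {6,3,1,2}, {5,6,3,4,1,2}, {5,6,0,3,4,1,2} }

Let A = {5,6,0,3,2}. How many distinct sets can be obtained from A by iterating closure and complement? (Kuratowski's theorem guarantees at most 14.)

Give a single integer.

closure: X∖int(X∖A) = X∖{1} = {5,6,0,3,4,2}
Let k=closure and c=complement:
  1. A     = {5,6,0,3,2}
  2. kA    = {5,6,0,3,4,2}
  3. cA    = {4,1}
  4. ckA   = {1}
  5. kcA   = {5,6,0,3,4,1,2}
  6. ckcA  = ∅
— saturated at 6

6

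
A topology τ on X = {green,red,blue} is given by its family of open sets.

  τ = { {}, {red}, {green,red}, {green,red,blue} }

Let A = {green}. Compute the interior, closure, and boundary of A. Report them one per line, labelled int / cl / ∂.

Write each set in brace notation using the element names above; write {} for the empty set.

U open, U⊆A: {}. int(A) = ⋃ = {}
X∖A={red,blue}, int(X∖A)={red}, hence cl(A)={green,blue}
∂A: remove int from cl → {green,blue}

int(A) = {}
cl(A)  = {green,blue}
∂A     = {green,blue}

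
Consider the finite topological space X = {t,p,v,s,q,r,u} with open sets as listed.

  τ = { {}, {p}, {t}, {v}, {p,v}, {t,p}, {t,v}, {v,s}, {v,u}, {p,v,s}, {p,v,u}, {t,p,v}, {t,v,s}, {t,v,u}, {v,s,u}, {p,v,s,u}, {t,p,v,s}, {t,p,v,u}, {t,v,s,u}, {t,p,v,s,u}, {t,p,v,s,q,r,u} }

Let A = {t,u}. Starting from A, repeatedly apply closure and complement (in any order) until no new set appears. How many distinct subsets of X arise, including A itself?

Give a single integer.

8

closure: X∖int(X∖A) = X∖{p,v,s} = {t,q,r,u}
Let k=closure and c=complement:
  1. A     = {t,u}
  2. kA    = {t,q,r,u}
  3. cA    = {p,v,s,q,r}
  4. ckA   = {p,v,s}
  5. kcA   = {p,v,s,q,r,u}
  6. ckcA  = {t}
  7. kckcA = {t,q,r}
  8. ckckcA = {p,v,s,u}
— saturated at 8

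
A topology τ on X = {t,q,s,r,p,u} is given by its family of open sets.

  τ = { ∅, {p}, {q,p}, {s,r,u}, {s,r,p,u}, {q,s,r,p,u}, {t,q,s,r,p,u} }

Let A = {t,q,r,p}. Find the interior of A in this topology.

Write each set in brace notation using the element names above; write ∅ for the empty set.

{q,p}

U open, U⊆A: ∅, {p}, {q,p}. int(A) = ⋃ = {q,p}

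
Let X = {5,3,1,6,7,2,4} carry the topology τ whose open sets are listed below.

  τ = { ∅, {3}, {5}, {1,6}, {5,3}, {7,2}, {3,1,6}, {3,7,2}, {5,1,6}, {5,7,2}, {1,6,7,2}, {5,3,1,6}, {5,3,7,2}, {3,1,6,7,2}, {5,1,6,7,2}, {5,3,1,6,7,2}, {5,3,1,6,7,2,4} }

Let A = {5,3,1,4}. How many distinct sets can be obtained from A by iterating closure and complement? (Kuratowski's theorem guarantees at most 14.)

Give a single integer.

cl via duality: int({6,7,2}) = {7,2}, so X∖{7,2} = {5,3,1,6,4}
Write k for closure, c for complement:
  1. A     = {5,3,1,4}
  2. kA    = {5,3,1,6,4}
  3. cA    = {6,7,2}
  4. ckA   = {7,2}
  5. kcA   = {1,6,7,2,4}
  6. kckA  = {7,2,4}
  7. ckcA  = {5,3}
  8. ckckA = {5,3,1,6}
  9. kckcA = {5,3,4}
  10. ckckcA = {1,6,7,2}
applying k or c yields no new set

10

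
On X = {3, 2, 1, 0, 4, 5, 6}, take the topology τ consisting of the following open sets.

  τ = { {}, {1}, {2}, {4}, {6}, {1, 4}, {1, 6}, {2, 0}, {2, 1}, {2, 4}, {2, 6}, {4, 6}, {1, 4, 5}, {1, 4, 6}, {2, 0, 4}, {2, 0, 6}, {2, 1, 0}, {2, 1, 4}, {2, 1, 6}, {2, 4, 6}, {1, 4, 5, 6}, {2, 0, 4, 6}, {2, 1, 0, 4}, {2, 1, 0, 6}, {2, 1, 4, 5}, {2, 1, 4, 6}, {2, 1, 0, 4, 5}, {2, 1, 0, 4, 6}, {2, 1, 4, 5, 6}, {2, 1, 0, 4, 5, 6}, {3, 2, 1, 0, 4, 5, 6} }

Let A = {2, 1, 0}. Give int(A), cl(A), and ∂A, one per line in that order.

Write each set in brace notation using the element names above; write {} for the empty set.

int(A) = {2, 1, 0}
cl(A)  = {3, 2, 1, 0, 5}
∂A     = {3, 5}

U open, U⊆A: {}, {1}, {2}, {2, 1}, {2, 0}, {2, 1, 0}. int(A) = ⋃ = {2, 1, 0}
X∖A={3, 4, 5, 6}, int(X∖A)={4, 6}, hence cl(A)={3, 2, 1, 0, 5}
∂A: remove int from cl → {3, 5}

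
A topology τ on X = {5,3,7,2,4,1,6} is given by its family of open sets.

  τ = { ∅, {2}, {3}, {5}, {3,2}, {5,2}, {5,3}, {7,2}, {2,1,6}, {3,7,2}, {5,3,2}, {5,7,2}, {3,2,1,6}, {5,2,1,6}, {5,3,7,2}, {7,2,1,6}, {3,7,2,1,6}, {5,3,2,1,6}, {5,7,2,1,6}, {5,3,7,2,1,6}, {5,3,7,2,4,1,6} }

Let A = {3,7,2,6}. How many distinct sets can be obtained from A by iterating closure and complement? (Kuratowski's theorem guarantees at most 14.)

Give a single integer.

complement {5,4,1}; its interior {5}; cl(A) = X∖{5} = {3,7,2,4,1,6}
With k = closure, c = complement:
  1. A     = {3,7,2,6}
  2. kA    = {3,7,2,4,1,6}
  3. cA    = {5,4,1}
  4. ckA   = {5}
  5. kcA   = {5,4,1,6}
  6. kckA  = {5,4}
  7. ckcA  = {3,7,2}
  8. ckckA = {3,7,2,1,6}
k, c of each give nothing new

8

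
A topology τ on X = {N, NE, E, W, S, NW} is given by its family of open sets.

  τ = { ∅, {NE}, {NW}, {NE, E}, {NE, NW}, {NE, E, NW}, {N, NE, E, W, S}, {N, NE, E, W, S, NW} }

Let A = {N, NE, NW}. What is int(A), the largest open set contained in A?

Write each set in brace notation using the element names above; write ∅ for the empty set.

{NE, NW}

open subsets of A: ∅, {NW}, {NE}, {NE, NW}; so int(A) = {NE, NW}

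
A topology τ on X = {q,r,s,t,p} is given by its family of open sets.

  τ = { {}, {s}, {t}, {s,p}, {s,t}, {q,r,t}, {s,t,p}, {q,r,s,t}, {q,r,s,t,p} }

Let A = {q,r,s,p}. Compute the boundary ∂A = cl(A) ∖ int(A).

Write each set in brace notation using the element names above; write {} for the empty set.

{q,r}

interior: largest open inside A is {s,p} (from {}, {s}, {s,p})
cl via duality: int({t}) = {t}, so X∖{t} = {q,r,s,p}
cl∖int = {q,r}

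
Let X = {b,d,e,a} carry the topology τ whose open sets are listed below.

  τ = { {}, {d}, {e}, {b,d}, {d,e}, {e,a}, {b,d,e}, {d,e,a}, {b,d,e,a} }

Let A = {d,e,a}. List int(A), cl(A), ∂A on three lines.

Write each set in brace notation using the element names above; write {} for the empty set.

int(A) = {d,e,a}
cl(A)  = {b,d,e,a}
∂A     = {b}

U open, U⊆A: {}, {e}, {d}, {e,a}, {d,e}, {d,e,a}. int(A) = ⋃ = {d,e,a}
X∖A={b}, int(X∖A)={}, hence cl(A)={b,d,e,a}
∂A: remove int from cl → {b}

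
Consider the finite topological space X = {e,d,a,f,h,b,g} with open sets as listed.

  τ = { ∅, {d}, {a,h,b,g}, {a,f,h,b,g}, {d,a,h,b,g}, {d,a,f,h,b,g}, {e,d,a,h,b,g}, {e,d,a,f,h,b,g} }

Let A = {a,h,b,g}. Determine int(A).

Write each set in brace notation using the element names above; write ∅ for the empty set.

U open, U⊆A: ∅, {a,h,b,g}. int(A) = ⋃ = {a,h,b,g}

{a,h,b,g}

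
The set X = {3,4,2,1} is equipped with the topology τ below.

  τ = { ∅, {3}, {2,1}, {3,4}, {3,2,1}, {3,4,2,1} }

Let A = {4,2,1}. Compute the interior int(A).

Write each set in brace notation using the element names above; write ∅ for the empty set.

U open, U⊆A: ∅, {2,1}. int(A) = ⋃ = {2,1}

{2,1}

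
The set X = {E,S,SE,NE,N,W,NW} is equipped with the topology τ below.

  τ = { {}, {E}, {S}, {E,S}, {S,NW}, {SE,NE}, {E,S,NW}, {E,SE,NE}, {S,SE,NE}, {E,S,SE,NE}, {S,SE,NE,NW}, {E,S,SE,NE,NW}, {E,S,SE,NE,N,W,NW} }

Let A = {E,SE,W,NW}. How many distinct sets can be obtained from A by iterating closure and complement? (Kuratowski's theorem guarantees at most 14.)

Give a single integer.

12

X∖A={S,NE,N}, int(X∖A)={S}, hence cl(A)={E,SE,NE,N,W,NW}
Orbit (k=closure, c=complement):
  1. A     = {E,SE,W,NW}
  2. kA    = {E,SE,NE,N,W,NW}
  3. cA    = {S,NE,N}
  4. ckA   = {S}
  5. kcA   = {S,SE,NE,N,W,NW}
  6. kckA  = {S,N,W,NW}
  7. ckcA  = {E}
  8. ckckA = {E,SE,NE}
  9. kckcA = {E,N,W}
  10. kckckA = {E,SE,NE,N,W}
  11. ckckcA = {S,SE,NE,NW}
  12. ckckckA = {S,NW}
(closed under both — stop)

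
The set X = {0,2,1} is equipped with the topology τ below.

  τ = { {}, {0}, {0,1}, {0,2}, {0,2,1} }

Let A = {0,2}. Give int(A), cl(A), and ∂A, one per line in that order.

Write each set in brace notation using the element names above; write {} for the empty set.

opens ⊆ A: {}, {0}, {0,2}; union → int = {0,2}
complement {1}; its interior {}; cl(A) = X∖{} = {0,2,1}
boundary = {0,2,1} ∖ {0,2} = {1}

int(A) = {0,2}
cl(A)  = {0,2,1}
∂A     = {1}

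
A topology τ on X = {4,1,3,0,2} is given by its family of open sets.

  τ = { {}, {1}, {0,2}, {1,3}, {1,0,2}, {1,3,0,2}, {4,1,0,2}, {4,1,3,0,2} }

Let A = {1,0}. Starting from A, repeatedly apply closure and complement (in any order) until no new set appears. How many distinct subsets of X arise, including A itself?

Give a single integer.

10

closure: X∖int(X∖A) = X∖{} = {4,1,3,0,2}
Let k=closure and c=complement:
  1. A     = {1,0}
  2. kA    = {4,1,3,0,2}
  3. cA    = {4,3,2}
  4. ckA   = {}
  5. kcA   = {4,3,0,2}
  6. ckcA  = {1}
  7. kckcA = {4,1,3}
  8. ckckcA = {0,2}
  9. kckckcA = {4,0,2}
  10. ckckckcA = {1,3}
— saturated at 10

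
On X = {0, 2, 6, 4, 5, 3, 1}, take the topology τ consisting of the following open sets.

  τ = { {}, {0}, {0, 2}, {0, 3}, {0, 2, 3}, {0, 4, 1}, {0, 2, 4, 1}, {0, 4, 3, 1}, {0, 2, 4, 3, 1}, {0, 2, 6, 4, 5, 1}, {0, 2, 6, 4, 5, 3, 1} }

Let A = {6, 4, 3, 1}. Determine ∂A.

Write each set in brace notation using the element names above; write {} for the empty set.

{6, 4, 5, 3, 1}

interior: largest open inside A is {} (from {})
cl via duality: int({0, 2, 5}) = {0, 2}, so X∖{0, 2} = {6, 4, 5, 3, 1}
cl∖int = {6, 4, 5, 3, 1}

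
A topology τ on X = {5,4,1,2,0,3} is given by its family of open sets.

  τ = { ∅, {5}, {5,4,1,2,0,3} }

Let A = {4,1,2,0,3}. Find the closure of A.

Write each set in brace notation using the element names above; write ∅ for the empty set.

cl via duality: int({5}) = {5}, so X∖{5} = {4,1,2,0,3}

{4,1,2,0,3}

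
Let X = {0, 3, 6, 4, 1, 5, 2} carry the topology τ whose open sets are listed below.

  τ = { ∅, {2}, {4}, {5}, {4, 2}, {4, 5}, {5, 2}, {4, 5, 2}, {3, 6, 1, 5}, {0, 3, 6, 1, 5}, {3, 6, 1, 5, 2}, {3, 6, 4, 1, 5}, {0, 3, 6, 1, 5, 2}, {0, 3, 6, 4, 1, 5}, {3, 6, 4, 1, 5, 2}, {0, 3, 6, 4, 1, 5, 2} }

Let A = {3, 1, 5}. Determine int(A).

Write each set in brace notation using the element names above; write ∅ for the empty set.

U open, U⊆A: ∅, {5}. int(A) = ⋃ = {5}

{5}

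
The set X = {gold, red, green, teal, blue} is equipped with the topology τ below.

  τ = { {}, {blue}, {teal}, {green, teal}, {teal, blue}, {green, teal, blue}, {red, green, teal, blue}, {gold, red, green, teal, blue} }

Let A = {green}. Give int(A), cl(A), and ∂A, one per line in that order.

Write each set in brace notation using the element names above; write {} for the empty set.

U open, U⊆A: {}. int(A) = ⋃ = {}
X∖A={gold, red, teal, blue}, int(X∖A)={teal, blue}, hence cl(A)={gold, red, green}
∂A: remove int from cl → {gold, red, green}

int(A) = {}
cl(A)  = {gold, red, green}
∂A     = {gold, red, green}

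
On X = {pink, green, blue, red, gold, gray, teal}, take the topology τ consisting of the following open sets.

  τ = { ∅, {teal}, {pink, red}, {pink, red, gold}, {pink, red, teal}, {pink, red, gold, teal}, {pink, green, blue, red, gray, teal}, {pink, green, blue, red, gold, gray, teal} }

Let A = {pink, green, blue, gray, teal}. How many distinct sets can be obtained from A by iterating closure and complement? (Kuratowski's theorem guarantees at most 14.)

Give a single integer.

cl via duality: int({red, gold}) = ∅, so X∖∅ = {pink, green, blue, red, gold, gray, teal}
Write k for closure, c for complement:
  1. A     = {pink, green, blue, gray, teal}
  2. kA    = {pink, green, blue, red, gold, gray, teal}
  3. cA    = {red, gold}
  4. ckA   = ∅
  5. kcA   = {pink, green, blue, red, gold, gray}
  6. ckcA  = {teal}
  7. kckcA = {green, blue, gray, teal}
  8. ckckcA = {pink, red, gold}
applying k or c yields no new set

8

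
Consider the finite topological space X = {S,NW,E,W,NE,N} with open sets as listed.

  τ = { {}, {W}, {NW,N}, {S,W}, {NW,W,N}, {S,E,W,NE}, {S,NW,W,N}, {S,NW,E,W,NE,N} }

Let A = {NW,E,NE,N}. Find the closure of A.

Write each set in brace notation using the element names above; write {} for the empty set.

cl via duality: int({S,W}) = {S,W}, so X∖{S,W} = {NW,E,NE,N}

{NW,E,NE,N}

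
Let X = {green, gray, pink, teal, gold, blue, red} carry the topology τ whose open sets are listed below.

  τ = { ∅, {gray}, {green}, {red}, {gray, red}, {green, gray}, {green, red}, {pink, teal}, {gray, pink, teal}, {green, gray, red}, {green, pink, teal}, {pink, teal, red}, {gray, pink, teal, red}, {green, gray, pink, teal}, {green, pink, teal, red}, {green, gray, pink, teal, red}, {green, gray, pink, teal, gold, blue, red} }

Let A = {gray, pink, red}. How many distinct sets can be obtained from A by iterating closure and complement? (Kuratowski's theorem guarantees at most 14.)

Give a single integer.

10

complement {green, teal, gold, blue}; its interior {green}; cl(A) = X∖{green} = {gray, pink, teal, gold, blue, red}
With k = closure, c = complement:
  1. A     = {gray, pink, red}
  2. kA    = {gray, pink, teal, gold, blue, red}
  3. cA    = {green, teal, gold, blue}
  4. ckA   = {green}
  5. kcA   = {green, pink, teal, gold, blue}
  6. kckA  = {green, gold, blue}
  7. ckcA  = {gray, red}
  8. ckckA = {gray, pink, teal, red}
  9. kckcA = {gray, gold, blue, red}
  10. ckckcA = {green, pink, teal}
k, c of each give nothing new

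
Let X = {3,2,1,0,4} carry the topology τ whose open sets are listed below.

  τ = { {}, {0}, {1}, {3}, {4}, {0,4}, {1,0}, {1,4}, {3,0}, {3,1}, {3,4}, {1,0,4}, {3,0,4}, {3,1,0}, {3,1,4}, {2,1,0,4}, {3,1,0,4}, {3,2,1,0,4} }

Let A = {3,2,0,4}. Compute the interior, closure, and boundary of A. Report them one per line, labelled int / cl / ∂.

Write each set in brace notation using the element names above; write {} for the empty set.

U open, U⊆A: {}, {0}, {4}, {3}, {3,4}, {0,4}, {3,0}, {3,0,4}. int(A) = ⋃ = {3,0,4}
X∖A={1}, int(X∖A)={1}, hence cl(A)={3,2,0,4}
∂A: remove int from cl → {2}

int(A) = {3,0,4}
cl(A)  = {3,2,0,4}
∂A     = {2}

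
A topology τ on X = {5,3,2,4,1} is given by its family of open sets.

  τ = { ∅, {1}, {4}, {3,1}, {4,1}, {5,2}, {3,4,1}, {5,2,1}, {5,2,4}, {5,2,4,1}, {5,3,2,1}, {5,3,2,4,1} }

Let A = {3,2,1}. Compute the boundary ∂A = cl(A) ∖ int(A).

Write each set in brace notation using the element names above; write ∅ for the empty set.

open subsets of A: ∅, {1}, {3,1}; so int(A) = {3,1}
closure: X∖int(X∖A) = X∖{4} = {5,3,2,1}
∂A = {5,3,2,1} minus {3,1} = {5,2}

{5,2}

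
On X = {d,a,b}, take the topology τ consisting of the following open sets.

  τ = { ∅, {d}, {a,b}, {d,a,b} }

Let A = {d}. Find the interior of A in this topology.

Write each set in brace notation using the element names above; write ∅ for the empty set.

U open, U⊆A: ∅, {d}. int(A) = ⋃ = {d}

{d}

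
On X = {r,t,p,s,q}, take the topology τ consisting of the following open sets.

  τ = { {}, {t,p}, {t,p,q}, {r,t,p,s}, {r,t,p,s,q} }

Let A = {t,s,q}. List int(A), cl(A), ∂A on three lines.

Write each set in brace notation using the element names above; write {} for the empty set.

interior: largest open inside A is {} (from {})
cl via duality: int({r,p}) = {}, so X∖{} = {r,t,p,s,q}
cl∖int = {r,t,p,s,q}

int(A) = {}
cl(A)  = {r,t,p,s,q}
∂A     = {r,t,p,s,q}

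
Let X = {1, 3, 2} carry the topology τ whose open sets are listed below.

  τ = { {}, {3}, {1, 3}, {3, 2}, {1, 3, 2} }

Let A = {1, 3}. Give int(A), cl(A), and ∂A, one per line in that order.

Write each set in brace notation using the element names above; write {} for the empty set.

open subsets of A: {}, {3}, {1, 3}; so int(A) = {1, 3}
closure: X∖int(X∖A) = X∖{} = {1, 3, 2}
∂A = {1, 3, 2} minus {1, 3} = {2}

int(A) = {1, 3}
cl(A)  = {1, 3, 2}
∂A     = {2}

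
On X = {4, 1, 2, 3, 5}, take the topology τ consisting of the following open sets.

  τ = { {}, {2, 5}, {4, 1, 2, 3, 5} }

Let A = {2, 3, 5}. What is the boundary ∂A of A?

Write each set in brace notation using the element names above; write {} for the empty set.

{4, 1, 3}

open subsets of A: {}, {2, 5}; so int(A) = {2, 5}
closure: X∖int(X∖A) = X∖{} = {4, 1, 2, 3, 5}
∂A = {4, 1, 2, 3, 5} minus {2, 5} = {4, 1, 3}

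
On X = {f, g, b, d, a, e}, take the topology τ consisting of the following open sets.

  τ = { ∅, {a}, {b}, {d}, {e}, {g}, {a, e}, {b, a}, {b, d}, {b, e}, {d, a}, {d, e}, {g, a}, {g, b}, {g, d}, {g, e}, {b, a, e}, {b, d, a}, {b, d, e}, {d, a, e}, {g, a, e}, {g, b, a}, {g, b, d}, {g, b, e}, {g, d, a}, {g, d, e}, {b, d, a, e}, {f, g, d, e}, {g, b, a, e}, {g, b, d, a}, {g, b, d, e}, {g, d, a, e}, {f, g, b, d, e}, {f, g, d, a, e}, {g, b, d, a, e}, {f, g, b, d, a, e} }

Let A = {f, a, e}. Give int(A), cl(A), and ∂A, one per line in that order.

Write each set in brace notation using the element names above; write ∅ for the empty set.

int(A) = {a, e}
cl(A)  = {f, a, e}
∂A     = {f}

opens ⊆ A: ∅, {e}, {a}, {a, e}; union → int = {a, e}
complement {g, b, d}; its interior {g, b, d}; cl(A) = X∖{g, b, d} = {f, a, e}
boundary = {f, a, e} ∖ {a, e} = {f}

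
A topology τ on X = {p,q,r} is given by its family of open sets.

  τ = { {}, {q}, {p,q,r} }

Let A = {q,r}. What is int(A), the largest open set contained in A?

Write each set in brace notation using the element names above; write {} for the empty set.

opens ⊆ A: {}, {q}; union → int = {q}

{q}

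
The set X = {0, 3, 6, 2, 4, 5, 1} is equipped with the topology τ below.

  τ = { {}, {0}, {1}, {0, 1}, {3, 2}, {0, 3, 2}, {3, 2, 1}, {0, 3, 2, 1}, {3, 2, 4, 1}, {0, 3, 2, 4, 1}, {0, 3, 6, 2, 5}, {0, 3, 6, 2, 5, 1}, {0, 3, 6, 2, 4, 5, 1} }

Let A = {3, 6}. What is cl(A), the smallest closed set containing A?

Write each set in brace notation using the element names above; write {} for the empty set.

complement {0, 2, 4, 5, 1}; its interior {0, 1}; cl(A) = X∖{0, 1} = {3, 6, 2, 4, 5}

{3, 6, 2, 4, 5}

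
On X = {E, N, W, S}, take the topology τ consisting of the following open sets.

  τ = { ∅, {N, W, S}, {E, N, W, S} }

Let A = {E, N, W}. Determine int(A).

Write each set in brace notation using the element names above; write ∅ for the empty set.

U open, U⊆A: ∅. int(A) = ⋃ = ∅

∅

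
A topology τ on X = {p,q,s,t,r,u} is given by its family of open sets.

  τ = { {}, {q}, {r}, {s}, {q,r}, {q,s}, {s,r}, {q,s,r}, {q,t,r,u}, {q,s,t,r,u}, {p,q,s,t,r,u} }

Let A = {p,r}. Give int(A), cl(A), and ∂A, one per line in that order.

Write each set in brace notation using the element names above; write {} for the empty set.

int(A) = {r}
cl(A)  = {p,t,r,u}
∂A     = {p,t,u}

interior: largest open inside A is {r} (from {}, {r})
cl via duality: int({q,s,t,u}) = {q,s}, so X∖{q,s} = {p,t,r,u}
cl∖int = {p,t,u}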